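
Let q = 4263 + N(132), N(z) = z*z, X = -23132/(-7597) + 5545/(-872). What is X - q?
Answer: -143689307469/6624584 ≈ -21690.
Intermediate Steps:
X = -21954261/6624584 (X = -23132*(-1/7597) + 5545*(-1/872) = 23132/7597 - 5545/872 = -21954261/6624584 ≈ -3.3141)
N(z) = z²
q = 21687 (q = 4263 + 132² = 4263 + 17424 = 21687)
X - q = -21954261/6624584 - 1*21687 = -21954261/6624584 - 21687 = -143689307469/6624584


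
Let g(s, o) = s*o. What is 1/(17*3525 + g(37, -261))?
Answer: 1/50268 ≈ 1.9893e-5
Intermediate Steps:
g(s, o) = o*s
1/(17*3525 + g(37, -261)) = 1/(17*3525 - 261*37) = 1/(59925 - 9657) = 1/50268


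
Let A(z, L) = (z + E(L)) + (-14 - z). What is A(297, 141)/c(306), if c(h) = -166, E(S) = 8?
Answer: 3/83 ≈ 0.036145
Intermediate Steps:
A(z, L) = -6 (A(z, L) = (z + 8) + (-14 - z) = (8 + z) + (-14 - z) = -6)
A(297, 141)/c(306) = -6/(-166) = -6*(-1/166) = 3/83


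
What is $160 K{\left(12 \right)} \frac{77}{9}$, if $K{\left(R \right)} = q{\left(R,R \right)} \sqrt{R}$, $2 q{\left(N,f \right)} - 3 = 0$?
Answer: $\frac{12320 \sqrt{3}}{3} \approx 7113.0$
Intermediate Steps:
$q{\left(N,f \right)} = \frac{3}{2}$ ($q{\left(N,f \right)} = \frac{3}{2} + \frac{1}{2} \cdot 0 = \frac{3}{2} + 0 = \frac{3}{2}$)
$K{\left(R \right)} = \frac{3 \sqrt{R}}{2}$
$160 K{\left(12 \right)} \frac{77}{9} = 160 \frac{3 \sqrt{12}}{2} \cdot \frac{77}{9} = 160 \frac{3 \cdot 2 \sqrt{3}}{2} \cdot 77 \cdot \frac{1}{9} = 160 \cdot 3 \sqrt{3} \cdot \frac{77}{9} = 480 \sqrt{3} \cdot \frac{77}{9} = \frac{12320 \sqrt{3}}{3}$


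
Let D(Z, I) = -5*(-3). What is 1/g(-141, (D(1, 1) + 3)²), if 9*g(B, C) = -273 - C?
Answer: -3/199 ≈ -0.015075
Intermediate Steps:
D(Z, I) = 15
g(B, C) = -91/3 - C/9 (g(B, C) = (-273 - C)/9 = -91/3 - C/9)
1/g(-141, (D(1, 1) + 3)²) = 1/(-91/3 - (15 + 3)²/9) = 1/(-91/3 - ⅑*18²) = 1/(-91/3 - ⅑*324) = 1/(-91/3 - 36) = 1/(-199/3) = -3/199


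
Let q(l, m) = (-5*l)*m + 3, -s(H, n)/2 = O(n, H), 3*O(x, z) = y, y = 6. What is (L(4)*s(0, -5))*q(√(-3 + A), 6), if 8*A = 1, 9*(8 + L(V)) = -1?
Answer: 292/3 - 730*I*√46/3 ≈ 97.333 - 1650.4*I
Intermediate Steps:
O(x, z) = 2 (O(x, z) = (⅓)*6 = 2)
L(V) = -73/9 (L(V) = -8 + (⅑)*(-1) = -8 - ⅑ = -73/9)
A = ⅛ (A = (⅛)*1 = ⅛ ≈ 0.12500)
s(H, n) = -4 (s(H, n) = -2*2 = -4)
q(l, m) = 3 - 5*l*m (q(l, m) = -5*l*m + 3 = 3 - 5*l*m)
(L(4)*s(0, -5))*q(√(-3 + A), 6) = (-73/9*(-4))*(3 - 5*√(-3 + ⅛)*6) = 292*(3 - 5*√(-23/8)*6)/9 = 292*(3 - 5*I*√46/4*6)/9 = 292*(3 - 15*I*√46/2)/9 = 292/3 - 730*I*√46/3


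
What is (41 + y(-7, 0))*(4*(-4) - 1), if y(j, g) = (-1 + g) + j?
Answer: -561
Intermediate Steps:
y(j, g) = -1 + g + j
(41 + y(-7, 0))*(4*(-4) - 1) = (41 + (-1 + 0 - 7))*(4*(-4) - 1) = (41 - 8)*(-16 - 1) = 33*(-17) = -561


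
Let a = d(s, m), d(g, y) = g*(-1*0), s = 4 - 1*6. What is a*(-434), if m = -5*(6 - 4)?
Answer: 0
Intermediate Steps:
s = -2 (s = 4 - 6 = -2)
m = -10 (m = -5*2 = -10)
d(g, y) = 0 (d(g, y) = g*0 = 0)
a = 0
a*(-434) = 0*(-434) = 0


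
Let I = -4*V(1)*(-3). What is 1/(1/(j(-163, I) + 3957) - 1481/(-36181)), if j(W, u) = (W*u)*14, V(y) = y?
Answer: 847612287/34659206 ≈ 24.456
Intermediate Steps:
I = 12 (I = -4*1*(-3) = -4*(-3) = 12)
j(W, u) = 14*W*u
1/(1/(j(-163, I) + 3957) - 1481/(-36181)) = 1/(1/(14*(-163)*12 + 3957) - 1481/(-36181)) = 1/(1/(-27384 + 3957) - 1481*(-1/36181)) = 1/(1/(-23427) + 1481/36181) = 1/(-1/23427 + 1481/36181) = 1/(34659206/847612287) = 847612287/34659206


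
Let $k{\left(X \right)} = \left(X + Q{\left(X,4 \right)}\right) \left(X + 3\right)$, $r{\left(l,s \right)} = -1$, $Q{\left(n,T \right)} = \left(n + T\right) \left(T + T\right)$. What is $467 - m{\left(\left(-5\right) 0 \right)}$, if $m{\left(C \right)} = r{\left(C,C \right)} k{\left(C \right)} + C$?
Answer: $563$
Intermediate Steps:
$Q{\left(n,T \right)} = 2 T \left(T + n\right)$ ($Q{\left(n,T \right)} = \left(T + n\right) 2 T = 2 T \left(T + n\right)$)
$k{\left(X \right)} = \left(3 + X\right) \left(32 + 9 X\right)$ ($k{\left(X \right)} = \left(X + 2 \cdot 4 \left(4 + X\right)\right) \left(X + 3\right) = \left(X + \left(32 + 8 X\right)\right) \left(3 + X\right) = \left(32 + 9 X\right) \left(3 + X\right) = \left(3 + X\right) \left(32 + 9 X\right)$)
$m{\left(C \right)} = -96 - 58 C - 9 C^{2}$ ($m{\left(C \right)} = - (96 + 9 C^{2} + 59 C) + C = \left(-96 - 59 C - 9 C^{2}\right) + C = -96 - 58 C - 9 C^{2}$)
$467 - m{\left(\left(-5\right) 0 \right)} = 467 - \left(-96 - 58 \left(\left(-5\right) 0\right) - 9 \left(\left(-5\right) 0\right)^{2}\right) = 467 - \left(-96 - 0 - 9 \cdot 0^{2}\right) = 467 - \left(-96 + 0 - 0\right) = 467 - \left(-96 + 0 + 0\right) = 467 - -96 = 467 + 96 = 563$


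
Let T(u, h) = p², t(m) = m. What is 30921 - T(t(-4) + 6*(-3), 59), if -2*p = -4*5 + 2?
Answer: 30840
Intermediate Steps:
p = 9 (p = -(-4*5 + 2)/2 = -(-20 + 2)/2 = -½*(-18) = 9)
T(u, h) = 81 (T(u, h) = 9² = 81)
30921 - T(t(-4) + 6*(-3), 59) = 30921 - 1*81 = 30921 - 81 = 30840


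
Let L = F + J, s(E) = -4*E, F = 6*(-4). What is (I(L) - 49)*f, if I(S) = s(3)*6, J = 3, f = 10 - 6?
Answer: -484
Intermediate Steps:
F = -24
f = 4
L = -21 (L = -24 + 3 = -21)
I(S) = -72 (I(S) = -4*3*6 = -12*6 = -72)
(I(L) - 49)*f = (-72 - 49)*4 = -121*4 = -484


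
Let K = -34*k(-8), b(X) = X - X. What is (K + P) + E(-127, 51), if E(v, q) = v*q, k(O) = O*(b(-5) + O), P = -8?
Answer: -8661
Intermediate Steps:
b(X) = 0
k(O) = O**2 (k(O) = O*(0 + O) = O*O = O**2)
E(v, q) = q*v
K = -2176 (K = -34*(-8)**2 = -34*64 = -2176)
(K + P) + E(-127, 51) = (-2176 - 8) + 51*(-127) = -2184 - 6477 = -8661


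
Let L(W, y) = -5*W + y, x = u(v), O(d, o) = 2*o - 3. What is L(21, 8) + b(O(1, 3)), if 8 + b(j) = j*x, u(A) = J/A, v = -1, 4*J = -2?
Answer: -207/2 ≈ -103.50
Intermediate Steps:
J = -½ (J = (¼)*(-2) = -½ ≈ -0.50000)
O(d, o) = -3 + 2*o
u(A) = -1/(2*A)
x = ½ (x = -½/(-1) = -½*(-1) = ½ ≈ 0.50000)
L(W, y) = y - 5*W
b(j) = -8 + j/2 (b(j) = -8 + j*(½) = -8 + j/2)
L(21, 8) + b(O(1, 3)) = (8 - 5*21) + (-8 + (-3 + 2*3)/2) = (8 - 105) + (-8 + (-3 + 6)/2) = -97 + (-8 + (½)*3) = -97 + (-8 + 3/2) = -97 - 13/2 = -207/2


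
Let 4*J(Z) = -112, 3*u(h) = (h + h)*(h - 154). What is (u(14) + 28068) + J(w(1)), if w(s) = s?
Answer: 80200/3 ≈ 26733.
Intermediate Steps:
u(h) = 2*h*(-154 + h)/3 (u(h) = ((h + h)*(h - 154))/3 = ((2*h)*(-154 + h))/3 = (2*h*(-154 + h))/3 = 2*h*(-154 + h)/3)
J(Z) = -28 (J(Z) = (1/4)*(-112) = -28)
(u(14) + 28068) + J(w(1)) = ((2/3)*14*(-154 + 14) + 28068) - 28 = ((2/3)*14*(-140) + 28068) - 28 = (-3920/3 + 28068) - 28 = 80284/3 - 28 = 80200/3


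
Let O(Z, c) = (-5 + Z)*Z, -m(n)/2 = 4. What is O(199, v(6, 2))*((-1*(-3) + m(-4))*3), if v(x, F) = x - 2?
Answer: -579090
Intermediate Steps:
m(n) = -8 (m(n) = -2*4 = -8)
v(x, F) = -2 + x
O(Z, c) = Z*(-5 + Z)
O(199, v(6, 2))*((-1*(-3) + m(-4))*3) = (199*(-5 + 199))*((-1*(-3) - 8)*3) = (199*194)*((3 - 8)*3) = 38606*(-5*3) = 38606*(-15) = -579090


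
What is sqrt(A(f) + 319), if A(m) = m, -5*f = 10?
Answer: sqrt(317) ≈ 17.805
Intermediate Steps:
f = -2 (f = -1/5*10 = -2)
sqrt(A(f) + 319) = sqrt(-2 + 319) = sqrt(317)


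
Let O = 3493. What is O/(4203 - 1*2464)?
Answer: 3493/1739 ≈ 2.0086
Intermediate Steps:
O/(4203 - 1*2464) = 3493/(4203 - 1*2464) = 3493/(4203 - 2464) = 3493/1739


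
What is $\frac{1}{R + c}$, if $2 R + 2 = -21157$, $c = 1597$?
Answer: $- \frac{2}{17965} \approx -0.00011133$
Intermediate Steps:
$R = - \frac{21159}{2}$ ($R = -1 + \frac{1}{2} \left(-21157\right) = -1 - \frac{21157}{2} = - \frac{21159}{2} \approx -10580.0$)
$\frac{1}{R + c} = \frac{1}{- \frac{21159}{2} + 1597} = \frac{1}{- \frac{17965}{2}} = - \frac{2}{17965}$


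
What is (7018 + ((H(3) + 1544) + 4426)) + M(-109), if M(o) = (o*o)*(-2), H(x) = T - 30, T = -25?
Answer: -10829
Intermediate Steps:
H(x) = -55 (H(x) = -25 - 30 = -55)
M(o) = -2*o**2 (M(o) = o**2*(-2) = -2*o**2)
(7018 + ((H(3) + 1544) + 4426)) + M(-109) = (7018 + ((-55 + 1544) + 4426)) - 2*(-109)**2 = (7018 + (1489 + 4426)) - 2*11881 = (7018 + 5915) - 23762 = 12933 - 23762 = -10829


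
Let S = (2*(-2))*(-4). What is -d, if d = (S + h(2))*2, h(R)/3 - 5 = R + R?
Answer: -86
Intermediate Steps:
S = 16 (S = -4*(-4) = 16)
h(R) = 15 + 6*R (h(R) = 15 + 3*(R + R) = 15 + 3*(2*R) = 15 + 6*R)
d = 86 (d = (16 + (15 + 6*2))*2 = (16 + (15 + 12))*2 = (16 + 27)*2 = 43*2 = 86)
-d = -1*86 = -86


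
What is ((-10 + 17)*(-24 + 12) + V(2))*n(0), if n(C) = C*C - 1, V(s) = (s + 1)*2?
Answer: 78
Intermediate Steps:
V(s) = 2 + 2*s (V(s) = (1 + s)*2 = 2 + 2*s)
n(C) = -1 + C**2 (n(C) = C**2 - 1 = -1 + C**2)
((-10 + 17)*(-24 + 12) + V(2))*n(0) = ((-10 + 17)*(-24 + 12) + (2 + 2*2))*(-1 + 0**2) = (7*(-12) + (2 + 4))*(-1 + 0) = (-84 + 6)*(-1) = -78*(-1) = 78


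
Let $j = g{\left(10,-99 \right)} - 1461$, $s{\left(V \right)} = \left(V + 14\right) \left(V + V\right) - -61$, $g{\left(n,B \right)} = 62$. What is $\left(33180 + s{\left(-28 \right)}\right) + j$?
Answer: $32626$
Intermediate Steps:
$s{\left(V \right)} = 61 + 2 V \left(14 + V\right)$ ($s{\left(V \right)} = \left(14 + V\right) 2 V + 61 = 2 V \left(14 + V\right) + 61 = 61 + 2 V \left(14 + V\right)$)
$j = -1399$ ($j = 62 - 1461 = -1399$)
$\left(33180 + s{\left(-28 \right)}\right) + j = \left(33180 + \left(61 + 2 \left(-28\right)^{2} + 28 \left(-28\right)\right)\right) - 1399 = \left(33180 + \left(61 + 2 \cdot 784 - 784\right)\right) - 1399 = \left(33180 + \left(61 + 1568 - 784\right)\right) - 1399 = \left(33180 + 845\right) - 1399 = 34025 - 1399 = 32626$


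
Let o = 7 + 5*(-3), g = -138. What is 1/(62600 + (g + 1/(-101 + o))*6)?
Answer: 109/6733142 ≈ 1.6189e-5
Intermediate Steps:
o = -8 (o = 7 - 15 = -8)
1/(62600 + (g + 1/(-101 + o))*6) = 1/(62600 + (-138 + 1/(-101 - 8))*6) = 1/(62600 + (-138 + 1/(-109))*6) = 1/(62600 + (-138 - 1/109)*6) = 1/(62600 - 15043/109*6) = 1/(62600 - 90258/109) = 1/(6733142/109) = 109/6733142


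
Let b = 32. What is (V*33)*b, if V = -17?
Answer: -17952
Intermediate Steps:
(V*33)*b = -17*33*32 = -561*32 = -17952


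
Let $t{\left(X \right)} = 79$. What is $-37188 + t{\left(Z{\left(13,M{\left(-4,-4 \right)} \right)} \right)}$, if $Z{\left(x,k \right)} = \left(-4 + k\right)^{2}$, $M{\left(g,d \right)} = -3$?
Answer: $-37109$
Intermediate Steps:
$-37188 + t{\left(Z{\left(13,M{\left(-4,-4 \right)} \right)} \right)} = -37188 + 79 = -37109$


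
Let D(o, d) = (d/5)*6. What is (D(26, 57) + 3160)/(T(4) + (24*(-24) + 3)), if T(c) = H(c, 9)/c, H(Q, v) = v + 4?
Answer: -64568/11395 ≈ -5.6663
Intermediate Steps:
D(o, d) = 6*d/5 (D(o, d) = (d*(1/5))*6 = (d/5)*6 = 6*d/5)
H(Q, v) = 4 + v
T(c) = 13/c (T(c) = (4 + 9)/c = 13/c)
(D(26, 57) + 3160)/(T(4) + (24*(-24) + 3)) = ((6/5)*57 + 3160)/(13/4 + (24*(-24) + 3)) = (342/5 + 3160)/(13*(1/4) + (-576 + 3)) = 16142/(5*(13/4 - 573)) = 16142/(5*(-2279/4)) = (16142/5)*(-4/2279) = -64568/11395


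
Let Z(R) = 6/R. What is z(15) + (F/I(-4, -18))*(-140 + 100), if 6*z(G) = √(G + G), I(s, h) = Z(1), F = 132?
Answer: -880 + √30/6 ≈ -879.09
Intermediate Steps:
I(s, h) = 6 (I(s, h) = 6/1 = 6*1 = 6)
z(G) = √2*√G/6 (z(G) = √(G + G)/6 = √(2*G)/6 = (√2*√G)/6 = √2*√G/6)
z(15) + (F/I(-4, -18))*(-140 + 100) = √2*√15/6 + (132/6)*(-140 + 100) = √30/6 + (132*(⅙))*(-40) = √30/6 + 22*(-40) = √30/6 - 880 = -880 + √30/6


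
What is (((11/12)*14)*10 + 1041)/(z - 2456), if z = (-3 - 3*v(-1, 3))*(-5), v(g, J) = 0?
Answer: -3508/7323 ≈ -0.47904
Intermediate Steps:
z = 15 (z = (-3 - 3*0)*(-5) = (-3 + 0)*(-5) = -3*(-5) = 15)
(((11/12)*14)*10 + 1041)/(z - 2456) = (((11/12)*14)*10 + 1041)/(15 - 2456) = (((11*(1/12))*14)*10 + 1041)/(-2441) = (((11/12)*14)*10 + 1041)*(-1/2441) = ((77/6)*10 + 1041)*(-1/2441) = (385/3 + 1041)*(-1/2441) = (3508/3)*(-1/2441) = -3508/7323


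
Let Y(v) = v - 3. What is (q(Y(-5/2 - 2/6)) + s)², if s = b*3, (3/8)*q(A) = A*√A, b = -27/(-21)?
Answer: (729 - 490*I*√210)²/35721 ≈ -1396.6 - 289.83*I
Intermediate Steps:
b = 9/7 (b = -27*(-1/21) = 9/7 ≈ 1.2857)
Y(v) = -3 + v
q(A) = 8*A^(3/2)/3 (q(A) = 8*(A*√A)/3 = 8*A^(3/2)/3)
s = 27/7 (s = (9/7)*3 = 27/7 ≈ 3.8571)
(q(Y(-5/2 - 2/6)) + s)² = (8*(-3 + (-5/2 - 2/6))^(3/2)/3 + 27/7)² = (8*(-3 + (-5*½ - 2*⅙))^(3/2)/3 + 27/7)² = (8*(-3 + (-5/2 - ⅓))^(3/2)/3 + 27/7)² = (8*(-3 - 17/6)^(3/2)/3 + 27/7)² = (8*(-35/6)^(3/2)/3 + 27/7)² = (8*(-35*I*√210/36)/3 + 27/7)² = (-70*I*√210/27 + 27/7)² = (27/7 - 70*I*√210/27)²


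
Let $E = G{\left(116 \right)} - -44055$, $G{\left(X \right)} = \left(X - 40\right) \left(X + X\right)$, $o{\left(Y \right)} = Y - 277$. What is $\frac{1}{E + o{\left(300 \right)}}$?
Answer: $\frac{1}{61710} \approx 1.6205 \cdot 10^{-5}$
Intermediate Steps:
$o{\left(Y \right)} = -277 + Y$
$G{\left(X \right)} = 2 X \left(-40 + X\right)$ ($G{\left(X \right)} = \left(-40 + X\right) 2 X = 2 X \left(-40 + X\right)$)
$E = 61687$ ($E = 2 \cdot 116 \left(-40 + 116\right) - -44055 = 2 \cdot 116 \cdot 76 + 44055 = 17632 + 44055 = 61687$)
$\frac{1}{E + o{\left(300 \right)}} = \frac{1}{61687 + \left(-277 + 300\right)} = \frac{1}{61687 + 23} = \frac{1}{61710}$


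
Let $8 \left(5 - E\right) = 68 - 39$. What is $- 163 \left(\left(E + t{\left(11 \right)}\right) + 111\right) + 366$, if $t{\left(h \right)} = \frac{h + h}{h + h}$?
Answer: $- \frac{144913}{8} \approx -18114.0$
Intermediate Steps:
$E = \frac{11}{8}$ ($E = 5 - \frac{68 - 39}{8} = 5 - \frac{29}{8} = \frac{11}{8} \approx 1.375$)
$t{\left(h \right)} = 1$ ($t{\left(h \right)} = \frac{2 h}{2 h} = 2 h \frac{1}{2 h} = 1$)
$- 163 \left(\left(E + t{\left(11 \right)}\right) + 111\right) + 366 = - 163 \left(\left(\frac{11}{8} + 1\right) + 111\right) + 366 = - 163 \left(\frac{19}{8} + 111\right) + 366 = \left(-163\right) \frac{907}{8} + 366 = - \frac{147841}{8} + 366 = - \frac{144913}{8}$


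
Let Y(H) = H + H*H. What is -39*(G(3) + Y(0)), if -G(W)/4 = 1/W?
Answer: 52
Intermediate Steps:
G(W) = -4/W
Y(H) = H + H²
-39*(G(3) + Y(0)) = -39*(-4/3 + 0*(1 + 0)) = -39*(-4*⅓ + 0*1) = -39*(-4/3 + 0) = -39*(-4/3) = 52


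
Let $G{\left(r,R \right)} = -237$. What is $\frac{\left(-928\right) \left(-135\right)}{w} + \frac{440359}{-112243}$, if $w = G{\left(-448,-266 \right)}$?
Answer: $- \frac{4722056041}{8867197} \approx -532.53$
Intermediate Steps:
$w = -237$
$\frac{\left(-928\right) \left(-135\right)}{w} + \frac{440359}{-112243} = \frac{\left(-928\right) \left(-135\right)}{-237} + \frac{440359}{-112243} = 125280 \left(- \frac{1}{237}\right) + 440359 \left(- \frac{1}{112243}\right) = - \frac{41760}{79} - \frac{440359}{112243} = - \frac{4722056041}{8867197}$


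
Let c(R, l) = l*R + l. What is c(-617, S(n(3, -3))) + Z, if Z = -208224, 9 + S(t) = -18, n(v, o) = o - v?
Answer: -191592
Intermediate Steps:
S(t) = -27 (S(t) = -9 - 18 = -27)
c(R, l) = l + R*l (c(R, l) = R*l + l = l + R*l)
c(-617, S(n(3, -3))) + Z = -27*(1 - 617) - 208224 = -27*(-616) - 208224 = 16632 - 208224 = -191592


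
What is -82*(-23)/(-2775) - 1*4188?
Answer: -11623586/2775 ≈ -4188.7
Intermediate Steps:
-82*(-23)/(-2775) - 1*4188 = 1886*(-1/2775) - 4188 = -1886/2775 - 4188 = -11623586/2775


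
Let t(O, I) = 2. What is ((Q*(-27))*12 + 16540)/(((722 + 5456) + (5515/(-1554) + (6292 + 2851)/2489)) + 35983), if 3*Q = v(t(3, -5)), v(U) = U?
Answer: 63139697544/163075266253 ≈ 0.38718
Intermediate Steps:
Q = ⅔ (Q = (⅓)*2 = ⅔ ≈ 0.66667)
((Q*(-27))*12 + 16540)/(((722 + 5456) + (5515/(-1554) + (6292 + 2851)/2489)) + 35983) = (((⅔)*(-27))*12 + 16540)/(((722 + 5456) + (5515/(-1554) + (6292 + 2851)/2489)) + 35983) = (-18*12 + 16540)/((6178 + (5515*(-1/1554) + 9143*(1/2489))) + 35983) = (-216 + 16540)/((6178 + (-5515/1554 + 9143/2489)) + 35983) = 16324/((6178 + 481387/3867906) + 35983) = 16324/(23896404655/3867906 + 35983) = 16324/(163075266253/3867906) = 16324*(3867906/163075266253) = 63139697544/163075266253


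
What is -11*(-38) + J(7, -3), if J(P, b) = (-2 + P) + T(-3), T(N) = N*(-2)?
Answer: 429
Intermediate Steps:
T(N) = -2*N
J(P, b) = 4 + P (J(P, b) = (-2 + P) - 2*(-3) = (-2 + P) + 6 = 4 + P)
-11*(-38) + J(7, -3) = -11*(-38) + (4 + 7) = 418 + 11 = 429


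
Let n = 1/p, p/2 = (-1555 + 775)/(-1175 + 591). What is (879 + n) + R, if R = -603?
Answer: 53893/195 ≈ 276.37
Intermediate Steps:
p = 195/73 (p = 2*((-1555 + 775)/(-1175 + 591)) = 2*(-780/(-584)) = 2*(-780*(-1/584)) = 2*(195/146) = 195/73 ≈ 2.6712)
n = 73/195 (n = 1/(195/73) = 73/195 ≈ 0.37436)
(879 + n) + R = (879 + 73/195) - 603 = 171478/195 - 603 = 53893/195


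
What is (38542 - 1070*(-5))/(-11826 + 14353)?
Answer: 43892/2527 ≈ 17.369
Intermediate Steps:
(38542 - 1070*(-5))/(-11826 + 14353) = (38542 + 5350)/2527 = 43892*(1/2527) = 43892/2527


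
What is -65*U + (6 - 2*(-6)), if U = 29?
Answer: -1867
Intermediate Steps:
-65*U + (6 - 2*(-6)) = -65*29 + (6 - 2*(-6)) = -1885 + (6 + 12) = -1885 + 18 = -1867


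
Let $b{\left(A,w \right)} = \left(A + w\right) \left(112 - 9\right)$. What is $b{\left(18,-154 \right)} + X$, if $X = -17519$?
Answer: $-31527$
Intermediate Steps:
$b{\left(A,w \right)} = 103 A + 103 w$ ($b{\left(A,w \right)} = \left(A + w\right) 103 = 103 A + 103 w$)
$b{\left(18,-154 \right)} + X = \left(103 \cdot 18 + 103 \left(-154\right)\right) - 17519 = \left(1854 - 15862\right) - 17519 = -14008 - 17519 = -31527$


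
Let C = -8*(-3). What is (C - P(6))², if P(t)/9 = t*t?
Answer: 90000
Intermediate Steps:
P(t) = 9*t² (P(t) = 9*(t*t) = 9*t²)
C = 24
(C - P(6))² = (24 - 9*6²)² = (24 - 9*36)² = (24 - 1*324)² = (24 - 324)² = (-300)² = 90000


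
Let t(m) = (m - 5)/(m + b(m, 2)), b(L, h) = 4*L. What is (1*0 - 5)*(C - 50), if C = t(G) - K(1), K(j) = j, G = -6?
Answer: 1519/6 ≈ 253.17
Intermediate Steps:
t(m) = (-5 + m)/(5*m) (t(m) = (m - 5)/(m + 4*m) = (-5 + m)/((5*m)) = (-5 + m)*(1/(5*m)) = (-5 + m)/(5*m))
C = -19/30 (C = (1/5)*(-5 - 6)/(-6) - 1*1 = (1/5)*(-1/6)*(-11) - 1 = 11/30 - 1 = -19/30 ≈ -0.63333)
(1*0 - 5)*(C - 50) = (1*0 - 5)*(-19/30 - 50) = (0 - 5)*(-1519/30) = -5*(-1519/30) = 1519/6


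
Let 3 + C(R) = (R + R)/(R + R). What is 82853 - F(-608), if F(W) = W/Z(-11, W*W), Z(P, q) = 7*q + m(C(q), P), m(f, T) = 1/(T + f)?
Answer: 2787127121723/33639423 ≈ 82853.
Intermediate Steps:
C(R) = -2 (C(R) = -3 + (R + R)/(R + R) = -3 + (2*R)/((2*R)) = -3 + (2*R)*(1/(2*R)) = -3 + 1 = -2)
Z(P, q) = 1/(-2 + P) + 7*q (Z(P, q) = 7*q + 1/(P - 2) = 7*q + 1/(-2 + P) = 1/(-2 + P) + 7*q)
F(W) = W/(-1/13 + 7*W²) (F(W) = W/(((1 + 7*(W*W)*(-2 - 11))/(-2 - 11))) = W/(((1 + 7*W²*(-13))/(-13))) = W/((-(1 - 91*W²)/13)) = W/(-1/13 + 7*W²))
82853 - F(-608) = 82853 - 13*(-608)/(-1 + 91*(-608)²) = 82853 - 13*(-608)/(-1 + 91*369664) = 82853 - 13*(-608)/(-1 + 33639424) = 82853 - 13*(-608)/33639423 = 82853 - 1*(-7904/33639423) = 82853 + 7904/33639423 = 2787127121723/33639423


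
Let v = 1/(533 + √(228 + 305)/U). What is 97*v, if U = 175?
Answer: 2970625/16323124 - 16975*√533/8700225092 ≈ 0.18194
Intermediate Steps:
v = 1/(533 + √533/175) (v = 1/(533 + √(228 + 305)/175) = 1/(533 + √533*(1/175)) = 1/(533 + √533/175) ≈ 0.0018757)
97*v = 97*(30625/16323124 - 175*√533/8700225092) = 2970625/16323124 - 16975*√533/8700225092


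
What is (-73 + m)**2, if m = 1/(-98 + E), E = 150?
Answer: 14402025/2704 ≈ 5326.2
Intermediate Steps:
m = 1/52 (m = 1/(-98 + 150) = 1/52 ≈ 0.019231)
(-73 + m)**2 = (-73 + 1/52)**2 = (-3795/52)**2 = 14402025/2704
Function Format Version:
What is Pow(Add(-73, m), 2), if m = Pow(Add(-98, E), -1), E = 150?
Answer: Rational(14402025, 2704) ≈ 5326.2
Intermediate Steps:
m = Rational(1, 52) (m = Pow(Add(-98, 150), -1) = Pow(52, -1) = Rational(1, 52) ≈ 0.019231)
Pow(Add(-73, m), 2) = Pow(Add(-73, Rational(1, 52)), 2) = Pow(Rational(-3795, 52), 2) = Rational(14402025, 2704)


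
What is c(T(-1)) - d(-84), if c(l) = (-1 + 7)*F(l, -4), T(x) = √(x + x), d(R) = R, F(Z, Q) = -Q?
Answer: 108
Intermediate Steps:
T(x) = √2*√x (T(x) = √(2*x) = √2*√x)
c(l) = 24 (c(l) = (-1 + 7)*(-1*(-4)) = 6*4 = 24)
c(T(-1)) - d(-84) = 24 - 1*(-84) = 24 + 84 = 108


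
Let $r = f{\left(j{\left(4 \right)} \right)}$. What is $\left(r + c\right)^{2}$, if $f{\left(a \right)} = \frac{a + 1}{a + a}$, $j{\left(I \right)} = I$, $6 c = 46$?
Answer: $\frac{39601}{576} \approx 68.752$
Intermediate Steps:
$c = \frac{23}{3}$ ($c = \frac{1}{6} \cdot 46 = \frac{23}{3} \approx 7.6667$)
$f{\left(a \right)} = \frac{1 + a}{2 a}$
$r = \frac{5}{8}$ ($r = \frac{1 + 4}{2 \cdot 4} = \frac{1}{2} \cdot \frac{1}{4} \cdot 5 = \frac{5}{8} \approx 0.625$)
$\left(r + c\right)^{2} = \left(\frac{5}{8} + \frac{23}{3}\right)^{2} = \left(\frac{199}{24}\right)^{2} = \frac{39601}{576}$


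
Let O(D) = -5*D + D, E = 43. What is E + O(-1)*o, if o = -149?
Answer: -553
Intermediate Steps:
O(D) = -4*D
E + O(-1)*o = 43 - 4*(-1)*(-149) = 43 + 4*(-149) = 43 - 596 = -553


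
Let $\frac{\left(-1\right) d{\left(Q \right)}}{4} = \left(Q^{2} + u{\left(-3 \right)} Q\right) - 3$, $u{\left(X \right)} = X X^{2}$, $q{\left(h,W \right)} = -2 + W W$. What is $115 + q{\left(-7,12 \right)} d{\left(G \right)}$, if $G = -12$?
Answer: $-264005$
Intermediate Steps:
$q{\left(h,W \right)} = -2 + W^{2}$
$u{\left(X \right)} = X^{3}$
$d{\left(Q \right)} = 12 - 4 Q^{2} + 108 Q$ ($d{\left(Q \right)} = - 4 \left(\left(Q^{2} + \left(-3\right)^{3} Q\right) - 3\right) = - 4 \left(\left(Q^{2} - 27 Q\right) - 3\right) = - 4 \left(-3 + Q^{2} - 27 Q\right) = 12 - 4 Q^{2} + 108 Q$)
$115 + q{\left(-7,12 \right)} d{\left(G \right)} = 115 + \left(-2 + 12^{2}\right) \left(12 - 4 \left(-12\right)^{2} + 108 \left(-12\right)\right) = 115 + \left(-2 + 144\right) \left(12 - 576 - 1296\right) = 115 + 142 \left(12 - 576 - 1296\right) = 115 + 142 \left(-1860\right) = 115 - 264120 = -264005$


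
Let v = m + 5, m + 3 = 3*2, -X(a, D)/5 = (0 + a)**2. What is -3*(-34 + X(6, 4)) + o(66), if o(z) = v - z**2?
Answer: -3706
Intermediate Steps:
X(a, D) = -5*a**2 (X(a, D) = -5*(0 + a)**2 = -5*a**2)
m = 3 (m = -3 + 3*2 = -3 + 6 = 3)
v = 8 (v = 3 + 5 = 8)
o(z) = 8 - z**2
-3*(-34 + X(6, 4)) + o(66) = -3*(-34 - 5*6**2) + (8 - 1*66**2) = -3*(-34 - 5*36) + (8 - 1*4356) = -3*(-34 - 180) + (8 - 4356) = -3*(-214) - 4348 = 642 - 4348 = -3706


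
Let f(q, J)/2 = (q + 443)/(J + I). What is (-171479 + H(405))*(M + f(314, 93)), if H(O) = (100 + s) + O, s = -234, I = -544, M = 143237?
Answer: -11059758244584/451 ≈ -2.4523e+10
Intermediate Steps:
H(O) = -134 + O (H(O) = (100 - 234) + O = -134 + O)
f(q, J) = 2*(443 + q)/(-544 + J) (f(q, J) = 2*((q + 443)/(J - 544)) = 2*((443 + q)/(-544 + J)) = 2*(443 + q)/(-544 + J))
(-171479 + H(405))*(M + f(314, 93)) = (-171479 + (-134 + 405))*(143237 + 2*(443 + 314)/(-544 + 93)) = (-171479 + 271)*(143237 + 2*757/(-451)) = -171208*(143237 + 2*(-1/451)*757) = -171208*(143237 - 1514/451) = -171208*64598373/451 = -11059758244584/451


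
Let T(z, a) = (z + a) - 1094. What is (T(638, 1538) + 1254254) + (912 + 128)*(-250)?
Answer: 995336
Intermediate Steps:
T(z, a) = -1094 + a + z (T(z, a) = (a + z) - 1094 = -1094 + a + z)
(T(638, 1538) + 1254254) + (912 + 128)*(-250) = ((-1094 + 1538 + 638) + 1254254) + (912 + 128)*(-250) = (1082 + 1254254) + 1040*(-250) = 1255336 - 260000 = 995336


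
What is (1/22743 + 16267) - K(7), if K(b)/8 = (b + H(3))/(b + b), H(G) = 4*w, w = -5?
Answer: 370129330/22743 ≈ 16274.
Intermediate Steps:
H(G) = -20 (H(G) = 4*(-5) = -20)
K(b) = 4*(-20 + b)/b (K(b) = 8*((b - 20)/(b + b)) = 8*((-20 + b)/((2*b))) = 8*((-20 + b)*(1/(2*b))) = 8*((-20 + b)/(2*b)) = 4*(-20 + b)/b)
(1/22743 + 16267) - K(7) = (1/22743 + 16267) - (4 - 80/7) = (1/22743 + 16267) - (4 - 80*⅐) = 369960382/22743 - (4 - 80/7) = 369960382/22743 - 1*(-52/7) = 369960382/22743 + 52/7 = 370129330/22743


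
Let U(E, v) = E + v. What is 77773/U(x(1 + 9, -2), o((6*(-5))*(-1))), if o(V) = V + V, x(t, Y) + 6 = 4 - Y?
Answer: 77773/60 ≈ 1296.2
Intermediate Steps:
x(t, Y) = -2 - Y (x(t, Y) = -6 + (4 - Y) = -2 - Y)
o(V) = 2*V
77773/U(x(1 + 9, -2), o((6*(-5))*(-1))) = 77773/((-2 - 1*(-2)) + 2*((6*(-5))*(-1))) = 77773/((-2 + 2) + 2*(-30*(-1))) = 77773/(0 + 2*30) = 77773/(0 + 60) = 77773/60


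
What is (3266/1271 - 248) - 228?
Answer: -601730/1271 ≈ -473.43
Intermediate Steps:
(3266/1271 - 248) - 228 = -311942/1271 - 228 = -601730/1271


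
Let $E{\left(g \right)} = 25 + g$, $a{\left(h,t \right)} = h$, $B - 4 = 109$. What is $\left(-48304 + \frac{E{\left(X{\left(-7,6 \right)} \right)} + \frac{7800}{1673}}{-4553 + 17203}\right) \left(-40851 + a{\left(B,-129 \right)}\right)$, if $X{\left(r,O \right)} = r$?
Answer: $\frac{20822806061296934}{10581725} \approx 1.9678 \cdot 10^{9}$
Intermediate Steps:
$B = 113$ ($B = 4 + 109 = 113$)
$\left(-48304 + \frac{E{\left(X{\left(-7,6 \right)} \right)} + \frac{7800}{1673}}{-4553 + 17203}\right) \left(-40851 + a{\left(B,-129 \right)}\right) = \left(-48304 + \frac{\left(25 - 7\right) + \frac{7800}{1673}}{-4553 + 17203}\right) \left(-40851 + 113\right) = \left(-48304 + \frac{18 + 7800 \cdot \frac{1}{1673}}{12650}\right) \left(-40738\right) = \left(-48304 + \left(18 + \frac{7800}{1673}\right) \frac{1}{12650}\right) \left(-40738\right) = \left(-48304 + \frac{37914}{1673} \cdot \frac{1}{12650}\right) \left(-40738\right) = \left(-48304 + \frac{18957}{10581725}\right) \left(-40738\right) = \left(- \frac{511139625443}{10581725}\right) \left(-40738\right) = \frac{20822806061296934}{10581725}$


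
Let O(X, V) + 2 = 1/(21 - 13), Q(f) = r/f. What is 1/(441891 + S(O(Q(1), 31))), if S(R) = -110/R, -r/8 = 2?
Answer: 3/1325849 ≈ 2.2627e-6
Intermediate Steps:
r = -16 (r = -8*2 = -16)
Q(f) = -16/f
O(X, V) = -15/8 (O(X, V) = -2 + 1/(21 - 13) = -2 + 1/8 = -2 + ⅛ = -15/8)
1/(441891 + S(O(Q(1), 31))) = 1/(441891 - 110/(-15/8)) = 1/(441891 - 110*(-8/15)) = 1/(441891 + 176/3) = 1/(1325849/3) = 3/1325849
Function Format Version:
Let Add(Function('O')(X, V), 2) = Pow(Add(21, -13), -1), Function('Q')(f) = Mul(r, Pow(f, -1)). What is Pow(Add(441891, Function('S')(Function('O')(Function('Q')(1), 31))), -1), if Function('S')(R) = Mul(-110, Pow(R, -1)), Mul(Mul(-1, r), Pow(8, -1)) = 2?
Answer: Rational(3, 1325849) ≈ 2.2627e-6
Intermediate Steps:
r = -16 (r = Mul(-8, 2) = -16)
Function('Q')(f) = Mul(-16, Pow(f, -1))
Function('O')(X, V) = Rational(-15, 8) (Function('O')(X, V) = Add(-2, Pow(Add(21, -13), -1)) = Add(-2, Pow(8, -1)) = Add(-2, Rational(1, 8)) = Rational(-15, 8))
Pow(Add(441891, Function('S')(Function('O')(Function('Q')(1), 31))), -1) = Pow(Add(441891, Mul(-110, Pow(Rational(-15, 8), -1))), -1) = Pow(Add(441891, Mul(-110, Rational(-8, 15))), -1) = Pow(Add(441891, Rational(176, 3)), -1) = Pow(Rational(1325849, 3), -1) = Rational(3, 1325849)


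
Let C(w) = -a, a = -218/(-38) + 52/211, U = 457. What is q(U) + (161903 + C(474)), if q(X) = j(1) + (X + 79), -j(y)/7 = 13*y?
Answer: 650829145/4009 ≈ 1.6234e+5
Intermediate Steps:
j(y) = -91*y
a = 23987/4009 (a = -218*(-1/38) + 52*(1/211) = 109/19 + 52/211 = 23987/4009 ≈ 5.9833)
q(X) = -12 + X (q(X) = -91*1 + (X + 79) = -91 + (79 + X) = -12 + X)
C(w) = -23987/4009 (C(w) = -1*23987/4009 = -23987/4009)
q(U) + (161903 + C(474)) = (-12 + 457) + (161903 - 23987/4009) = 445 + 649045140/4009 = 650829145/4009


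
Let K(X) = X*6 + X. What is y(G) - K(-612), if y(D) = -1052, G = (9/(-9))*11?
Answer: 3232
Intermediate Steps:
G = -11 (G = (9*(-⅑))*11 = -1*11 = -11)
K(X) = 7*X (K(X) = 6*X + X = 7*X)
y(G) - K(-612) = -1052 - 7*(-612) = -1052 - 1*(-4284) = -1052 + 4284 = 3232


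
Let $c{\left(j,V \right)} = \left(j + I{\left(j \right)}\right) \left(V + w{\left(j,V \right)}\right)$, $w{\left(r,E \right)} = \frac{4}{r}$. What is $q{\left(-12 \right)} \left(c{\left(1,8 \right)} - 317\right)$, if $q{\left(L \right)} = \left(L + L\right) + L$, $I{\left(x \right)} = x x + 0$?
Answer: $10548$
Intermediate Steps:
$I{\left(x \right)} = x^{2}$ ($I{\left(x \right)} = x^{2} + 0 = x^{2}$)
$c{\left(j,V \right)} = \left(V + \frac{4}{j}\right) \left(j + j^{2}\right)$ ($c{\left(j,V \right)} = \left(j + j^{2}\right) \left(V + \frac{4}{j}\right) = \left(V + \frac{4}{j}\right) \left(j + j^{2}\right)$)
$q{\left(L \right)} = 3 L$ ($q{\left(L \right)} = 2 L + L = 3 L$)
$q{\left(-12 \right)} \left(c{\left(1,8 \right)} - 317\right) = 3 \left(-12\right) \left(\left(4 + 4 \cdot 1 + 8 \cdot 1 + 8 \cdot 1^{2}\right) - 317\right) = - 36 \left(\left(4 + 4 + 8 + 8 \cdot 1\right) - 317\right) = - 36 \left(\left(4 + 4 + 8 + 8\right) - 317\right) = - 36 \left(24 - 317\right) = \left(-36\right) \left(-293\right) = 10548$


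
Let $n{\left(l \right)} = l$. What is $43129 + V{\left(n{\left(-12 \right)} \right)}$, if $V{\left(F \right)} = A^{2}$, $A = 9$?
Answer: $43210$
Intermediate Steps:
$V{\left(F \right)} = 81$ ($V{\left(F \right)} = 9^{2} = 81$)
$43129 + V{\left(n{\left(-12 \right)} \right)} = 43129 + 81 = 43210$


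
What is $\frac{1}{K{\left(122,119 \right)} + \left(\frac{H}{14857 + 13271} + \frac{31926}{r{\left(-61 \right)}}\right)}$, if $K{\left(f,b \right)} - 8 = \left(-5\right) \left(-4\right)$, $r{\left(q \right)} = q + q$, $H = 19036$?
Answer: $- \frac{428952}{99950861} \approx -0.0042916$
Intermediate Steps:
$r{\left(q \right)} = 2 q$
$K{\left(f,b \right)} = 28$ ($K{\left(f,b \right)} = 8 - -20 = 8 + 20 = 28$)
$\frac{1}{K{\left(122,119 \right)} + \left(\frac{H}{14857 + 13271} + \frac{31926}{r{\left(-61 \right)}}\right)} = \frac{1}{28 + \left(\frac{19036}{14857 + 13271} + \frac{31926}{2 \left(-61\right)}\right)} = \frac{1}{28 + \left(\frac{19036}{28128} + \frac{31926}{-122}\right)} = \frac{1}{28 + \left(19036 \cdot \frac{1}{28128} + 31926 \left(- \frac{1}{122}\right)\right)} = \frac{1}{28 + \left(\frac{4759}{7032} - \frac{15963}{61}\right)} = \frac{1}{28 - \frac{111961517}{428952}} = \frac{1}{- \frac{99950861}{428952}} = - \frac{428952}{99950861}$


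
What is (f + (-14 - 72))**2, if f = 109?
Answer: 529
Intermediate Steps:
(f + (-14 - 72))**2 = (109 + (-14 - 72))**2 = (109 - 86)**2 = 23**2 = 529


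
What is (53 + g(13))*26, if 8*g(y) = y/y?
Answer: 5525/4 ≈ 1381.3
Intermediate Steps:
g(y) = ⅛ (g(y) = (y/y)/8 = (⅛)*1 = ⅛)
(53 + g(13))*26 = (53 + ⅛)*26 = (425/8)*26 = 5525/4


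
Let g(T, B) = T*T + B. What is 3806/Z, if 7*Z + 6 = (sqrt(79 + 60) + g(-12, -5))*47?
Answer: 86946167/21147339 - 626087*sqrt(139)/21147339 ≈ 3.7624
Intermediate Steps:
g(T, B) = B + T**2 (g(T, B) = T**2 + B = B + T**2)
Z = 6527/7 + 47*sqrt(139)/7 (Z = -6/7 + ((sqrt(79 + 60) + (-5 + (-12)**2))*47)/7 = -6/7 + ((sqrt(139) + (-5 + 144))*47)/7 = -6/7 + ((sqrt(139) + 139)*47)/7 = -6/7 + ((139 + sqrt(139))*47)/7 = -6/7 + (6533 + 47*sqrt(139))/7 = -6/7 + (6533/7 + 47*sqrt(139)/7) = 6527/7 + 47*sqrt(139)/7 ≈ 1011.6)
3806/Z = 3806/(6527/7 + 47*sqrt(139)/7)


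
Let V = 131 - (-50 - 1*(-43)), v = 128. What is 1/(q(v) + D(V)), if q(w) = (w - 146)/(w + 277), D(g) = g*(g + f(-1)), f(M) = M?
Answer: 45/850768 ≈ 5.2893e-5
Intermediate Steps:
V = 138 (V = 131 - (-50 + 43) = 131 - 1*(-7) = 131 + 7 = 138)
D(g) = g*(-1 + g) (D(g) = g*(g - 1) = g*(-1 + g))
q(w) = (-146 + w)/(277 + w)
1/(q(v) + D(V)) = 1/((-146 + 128)/(277 + 128) + 138*(-1 + 138)) = 1/(-18/405 + 138*137) = 1/((1/405)*(-18) + 18906) = 1/(-2/45 + 18906) = 1/(850768/45) = 45/850768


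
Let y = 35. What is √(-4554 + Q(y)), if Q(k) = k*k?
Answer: I*√3329 ≈ 57.698*I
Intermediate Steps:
Q(k) = k²
√(-4554 + Q(y)) = √(-4554 + 35²) = √(-4554 + 1225) = √(-3329) = I*√3329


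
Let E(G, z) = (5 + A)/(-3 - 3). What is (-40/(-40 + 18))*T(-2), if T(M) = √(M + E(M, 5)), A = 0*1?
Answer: 10*I*√102/33 ≈ 3.0605*I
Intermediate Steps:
A = 0
E(G, z) = -⅚ (E(G, z) = (5 + 0)/(-3 - 3) = 5/(-6) = 5*(-⅙) = -⅚)
T(M) = √(-⅚ + M) (T(M) = √(M - ⅚) = √(-⅚ + M))
(-40/(-40 + 18))*T(-2) = (-40/(-40 + 18))*(√(-30 + 36*(-2))/6) = (-40/(-22))*(√(-30 - 72)/6) = (-1/22*(-40))*(√(-102)/6) = 20*((I*√102)/6)/11 = 20*(I*√102/6)/11 = 10*I*√102/33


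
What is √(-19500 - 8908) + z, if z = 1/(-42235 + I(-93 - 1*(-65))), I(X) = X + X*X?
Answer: -1/41479 + 2*I*√7102 ≈ -2.4109e-5 + 168.55*I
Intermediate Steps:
I(X) = X + X²
z = -1/41479 (z = 1/(-42235 + (-93 - 1*(-65))*(1 + (-93 - 1*(-65)))) = 1/(-42235 + (-93 + 65)*(1 + (-93 + 65))) = 1/(-42235 - 28*(1 - 28)) = 1/(-42235 - 28*(-27)) = 1/(-42235 + 756) = 1/(-41479) = -1/41479 ≈ -2.4109e-5)
√(-19500 - 8908) + z = √(-19500 - 8908) - 1/41479 = √(-28408) - 1/41479 = 2*I*√7102 - 1/41479 = -1/41479 + 2*I*√7102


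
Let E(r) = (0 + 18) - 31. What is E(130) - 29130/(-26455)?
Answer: -62957/5291 ≈ -11.899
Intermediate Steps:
E(r) = -13 (E(r) = 18 - 31 = -13)
E(130) - 29130/(-26455) = -13 - 29130/(-26455) = -13 - 29130*(-1)/26455 = -13 - 1*(-5826/5291) = -13 + 5826/5291 = -62957/5291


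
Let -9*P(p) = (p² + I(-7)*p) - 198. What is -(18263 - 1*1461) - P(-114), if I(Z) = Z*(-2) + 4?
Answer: -15608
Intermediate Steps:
I(Z) = 4 - 2*Z (I(Z) = -2*Z + 4 = 4 - 2*Z)
P(p) = 22 - 2*p - p²/9 (P(p) = -((p² + (4 - 2*(-7))*p) - 198)/9 = -((p² + (4 + 14)*p) - 198)/9 = -((p² + 18*p) - 198)/9 = -(-198 + p² + 18*p)/9 = 22 - 2*p - p²/9)
-(18263 - 1*1461) - P(-114) = -(18263 - 1*1461) - (22 - 2*(-114) - ⅑*(-114)²) = -(18263 - 1461) - (22 + 228 - ⅑*12996) = -1*16802 - (22 + 228 - 1444) = -16802 - 1*(-1194) = -16802 + 1194 = -15608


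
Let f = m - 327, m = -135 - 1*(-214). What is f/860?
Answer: -62/215 ≈ -0.28837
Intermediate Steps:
m = 79 (m = -135 + 214 = 79)
f = -248 (f = 79 - 327 = -248)
f/860 = -248/860 = -248*1/860 = -62/215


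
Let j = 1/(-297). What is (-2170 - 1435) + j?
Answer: -1070686/297 ≈ -3605.0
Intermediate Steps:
j = -1/297 ≈ -0.0033670
(-2170 - 1435) + j = (-2170 - 1435) - 1/297 = -3605 - 1/297 = -1070686/297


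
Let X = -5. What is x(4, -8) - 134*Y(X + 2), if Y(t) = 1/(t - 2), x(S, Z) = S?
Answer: 154/5 ≈ 30.800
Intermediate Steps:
Y(t) = 1/(-2 + t)
x(4, -8) - 134*Y(X + 2) = 4 - 134/(-2 + (-5 + 2)) = 4 - 134/(-2 - 3) = 4 - 134/(-5) = 4 - 134*(-⅕) = 4 + 134/5 = 154/5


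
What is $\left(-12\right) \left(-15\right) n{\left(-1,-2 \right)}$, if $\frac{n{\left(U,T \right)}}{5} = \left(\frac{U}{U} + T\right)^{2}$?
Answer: $900$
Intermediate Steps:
$n{\left(U,T \right)} = 5 \left(1 + T\right)^{2}$ ($n{\left(U,T \right)} = 5 \left(\frac{U}{U} + T\right)^{2} = 5 \left(1 + T\right)^{2}$)
$\left(-12\right) \left(-15\right) n{\left(-1,-2 \right)} = \left(-12\right) \left(-15\right) 5 \left(1 - 2\right)^{2} = 180 \cdot 5 \left(-1\right)^{2} = 180 \cdot 5 \cdot 1 = 180 \cdot 5 = 900$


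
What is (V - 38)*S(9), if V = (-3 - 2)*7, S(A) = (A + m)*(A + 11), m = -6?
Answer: -4380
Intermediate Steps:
S(A) = (-6 + A)*(11 + A) (S(A) = (A - 6)*(A + 11) = (-6 + A)*(11 + A))
V = -35 (V = -5*7 = -35)
(V - 38)*S(9) = (-35 - 38)*(-66 + 9² + 5*9) = -73*(-66 + 81 + 45) = -73*60 = -4380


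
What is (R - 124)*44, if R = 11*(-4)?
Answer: -7392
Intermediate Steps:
R = -44
(R - 124)*44 = (-44 - 124)*44 = -168*44 = -7392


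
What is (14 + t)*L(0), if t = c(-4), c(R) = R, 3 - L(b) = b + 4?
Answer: -10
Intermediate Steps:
L(b) = -1 - b (L(b) = 3 - (b + 4) = 3 - (4 + b) = 3 + (-4 - b) = -1 - b)
t = -4
(14 + t)*L(0) = (14 - 4)*(-1 - 1*0) = 10*(-1 + 0) = 10*(-1) = -10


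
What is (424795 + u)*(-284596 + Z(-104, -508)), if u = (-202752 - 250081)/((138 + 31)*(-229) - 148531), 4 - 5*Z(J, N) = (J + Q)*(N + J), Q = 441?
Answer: -24193398790651959/234040 ≈ -1.0337e+11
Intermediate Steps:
Z(J, N) = ⅘ - (441 + J)*(J + N)/5 (Z(J, N) = ⅘ - (J + 441)*(N + J)/5 = ⅘ - (441 + J)*(J + N)/5)
u = 452833/187232 (u = -452833/(169*(-229) - 148531) = -452833/(-38701 - 148531) = -452833/(-187232) = -452833*(-1/187232) = 452833/187232 ≈ 2.4186)
(424795 + u)*(-284596 + Z(-104, -508)) = (424795 + 452833/187232)*(-284596 + (⅘ - 441/5*(-104) - 441/5*(-508) - ⅕*(-104)² - ⅕*(-104)*(-508))) = 79535670273*(-284596 + (⅘ + 45864/5 + 224028/5 - ⅕*10816 - 52832/5))/187232 = 79535670273*(-284596 + (⅘ + 45864/5 + 224028/5 - 10816/5 - 52832/5))/187232 = 79535670273*(-284596 + 206248/5)/187232 = (79535670273/187232)*(-1216732/5) = -24193398790651959/234040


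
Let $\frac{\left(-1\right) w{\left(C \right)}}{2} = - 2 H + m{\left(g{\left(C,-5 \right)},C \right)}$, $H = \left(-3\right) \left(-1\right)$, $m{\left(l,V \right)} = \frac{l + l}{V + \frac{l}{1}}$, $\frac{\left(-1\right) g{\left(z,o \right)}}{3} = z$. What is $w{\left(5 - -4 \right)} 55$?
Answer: $330$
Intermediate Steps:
$g{\left(z,o \right)} = - 3 z$
$m{\left(l,V \right)} = \frac{2 l}{V + l}$ ($m{\left(l,V \right)} = \frac{2 l}{V + l 1} = \frac{2 l}{V + l}$)
$H = 3$
$w{\left(C \right)} = 6$ ($w{\left(C \right)} = - 2 \left(\left(-2\right) 3 + \frac{2 \left(- 3 C\right)}{C - 3 C}\right) = - 2 \left(-6 + \frac{2 \left(- 3 C\right)}{\left(-2\right) C}\right) = - 2 \left(-6 + 2 \left(- 3 C\right) \left(- \frac{1}{2 C}\right)\right) = - 2 \left(-6 + 3\right) = \left(-2\right) \left(-3\right) = 6$)
$w{\left(5 - -4 \right)} 55 = 6 \cdot 55 = 330$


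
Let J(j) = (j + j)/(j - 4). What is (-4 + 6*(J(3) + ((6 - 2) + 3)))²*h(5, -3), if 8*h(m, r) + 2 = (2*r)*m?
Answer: -16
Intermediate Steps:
h(m, r) = -¼ + m*r/4 (h(m, r) = -¼ + ((2*r)*m)/8 = -¼ + (2*m*r)/8 = -¼ + m*r/4)
J(j) = 2*j/(-4 + j) (J(j) = (2*j)/(-4 + j) = 2*j/(-4 + j))
(-4 + 6*(J(3) + ((6 - 2) + 3)))²*h(5, -3) = (-4 + 6*(2*3/(-4 + 3) + ((6 - 2) + 3)))²*(-¼ + (¼)*5*(-3)) = (-4 + 6*(2*3/(-1) + (4 + 3)))²*(-¼ - 15/4) = (-4 + 6*(2*3*(-1) + 7))²*(-4) = (-4 + 6*(-6 + 7))²*(-4) = (-4 + 6*1)²*(-4) = (-4 + 6)²*(-4) = 2²*(-4) = 4*(-4) = -16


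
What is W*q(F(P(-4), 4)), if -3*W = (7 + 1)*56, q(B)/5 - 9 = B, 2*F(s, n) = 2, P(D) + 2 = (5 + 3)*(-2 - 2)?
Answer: -22400/3 ≈ -7466.7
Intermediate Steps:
P(D) = -34 (P(D) = -2 + (5 + 3)*(-2 - 2) = -2 + 8*(-4) = -2 - 32 = -34)
F(s, n) = 1 (F(s, n) = (1/2)*2 = 1)
q(B) = 45 + 5*B
W = -448/3 (W = -(7 + 1)*56/3 = -8*56/3 = -1/3*448 = -448/3 ≈ -149.33)
W*q(F(P(-4), 4)) = -448*(45 + 5*1)/3 = -448*(45 + 5)/3 = -448/3*50 = -22400/3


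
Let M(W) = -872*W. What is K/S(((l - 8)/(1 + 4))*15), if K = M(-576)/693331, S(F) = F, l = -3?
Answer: -167424/7626641 ≈ -0.021953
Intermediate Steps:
K = 502272/693331 (K = -872*(-576)/693331 = 502272*(1/693331) = 502272/693331 ≈ 0.72443)
K/S(((l - 8)/(1 + 4))*15) = 502272/(693331*((((-3 - 8)/(1 + 4))*15))) = 502272/(693331*((-11/5*15))) = (502272/693331)/(-33) = (502272/693331)*(-1/33) = -167424/7626641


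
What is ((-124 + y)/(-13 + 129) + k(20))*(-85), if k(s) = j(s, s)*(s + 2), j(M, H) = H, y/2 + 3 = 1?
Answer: -1081880/29 ≈ -37306.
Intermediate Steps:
y = -4 (y = -6 + 2*1 = -6 + 2 = -4)
k(s) = s*(2 + s) (k(s) = s*(s + 2) = s*(2 + s))
((-124 + y)/(-13 + 129) + k(20))*(-85) = ((-124 - 4)/(-13 + 129) + 20*(2 + 20))*(-85) = (-128/116 + 20*22)*(-85) = (-128*1/116 + 440)*(-85) = (-32/29 + 440)*(-85) = (12728/29)*(-85) = -1081880/29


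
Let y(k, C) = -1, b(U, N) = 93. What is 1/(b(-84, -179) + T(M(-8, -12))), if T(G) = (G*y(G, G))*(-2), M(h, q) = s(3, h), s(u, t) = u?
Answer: 1/99 ≈ 0.010101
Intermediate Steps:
M(h, q) = 3
T(G) = 2*G (T(G) = (G*(-1))*(-2) = -G*(-2) = 2*G)
1/(b(-84, -179) + T(M(-8, -12))) = 1/(93 + 2*3) = 1/(93 + 6) = 1/99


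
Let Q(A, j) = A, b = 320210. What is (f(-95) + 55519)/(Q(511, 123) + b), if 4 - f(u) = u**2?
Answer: 46498/320721 ≈ 0.14498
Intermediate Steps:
f(u) = 4 - u**2
(f(-95) + 55519)/(Q(511, 123) + b) = ((4 - 1*(-95)**2) + 55519)/(511 + 320210) = ((4 - 1*9025) + 55519)/320721 = ((4 - 9025) + 55519)*(1/320721) = (-9021 + 55519)*(1/320721) = 46498*(1/320721) = 46498/320721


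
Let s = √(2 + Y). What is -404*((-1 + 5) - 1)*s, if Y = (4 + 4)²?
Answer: -1212*√66 ≈ -9846.3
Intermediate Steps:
Y = 64 (Y = 8² = 64)
s = √66 (s = √(2 + 64) = √66 ≈ 8.1240)
-404*((-1 + 5) - 1)*s = -404*((-1 + 5) - 1)*√66 = -404*(4 - 1)*√66 = -1212*√66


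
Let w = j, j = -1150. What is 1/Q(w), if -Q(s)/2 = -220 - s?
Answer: -1/1860 ≈ -0.00053763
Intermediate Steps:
w = -1150
Q(s) = 440 + 2*s (Q(s) = -2*(-220 - s) = 440 + 2*s)
1/Q(w) = 1/(440 + 2*(-1150)) = 1/(440 - 2300) = 1/(-1860) = -1/1860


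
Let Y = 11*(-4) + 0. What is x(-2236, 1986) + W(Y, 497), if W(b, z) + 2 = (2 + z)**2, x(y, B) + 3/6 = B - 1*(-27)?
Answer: 502023/2 ≈ 2.5101e+5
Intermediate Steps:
x(y, B) = 53/2 + B (x(y, B) = -1/2 + (B - 1*(-27)) = -1/2 + (B + 27) = -1/2 + (27 + B) = 53/2 + B)
Y = -44 (Y = -44 + 0 = -44)
W(b, z) = -2 + (2 + z)**2
x(-2236, 1986) + W(Y, 497) = (53/2 + 1986) + (-2 + (2 + 497)**2) = 4025/2 + (-2 + 499**2) = 4025/2 + (-2 + 249001) = 4025/2 + 248999 = 502023/2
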